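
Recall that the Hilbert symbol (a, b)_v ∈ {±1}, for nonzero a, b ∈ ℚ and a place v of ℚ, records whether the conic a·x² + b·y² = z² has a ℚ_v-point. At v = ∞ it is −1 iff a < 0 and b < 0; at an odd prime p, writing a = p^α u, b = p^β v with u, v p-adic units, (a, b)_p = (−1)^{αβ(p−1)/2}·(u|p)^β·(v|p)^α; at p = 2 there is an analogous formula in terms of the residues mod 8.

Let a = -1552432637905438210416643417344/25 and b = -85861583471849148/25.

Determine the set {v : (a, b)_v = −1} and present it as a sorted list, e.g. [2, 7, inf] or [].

(a, b) ≡ (-75981, -3718167) mod (ℚ^×)²; places V = {2, 3, 5, 19, 31, 37, 41, 43, ∞}.
(a,b)_41: α=2, u≡5; β=1, v≡2 (mod 41); (5|41)=+1, (2|41)=+1; sign (−1)^0·+1^1·+1^2 = +1.
(a,b)_∞: sgn(-75981)=−, sgn(-3718167)=−, so -1.
(a,b)_43: α=5, u≡20; β=3, v≡24 (mod 43); (20|43)=-1, (24|43)=+1; sign (−1)^1·-1^3·+1^5 = +1.
(a,b)_2: α=8, β=2; u≡3, v≡1 (mod 8); ε(u)ε(v)=1·0, αω(v)=8·0, βω(u)=2·1; sum ≡ 0  ⇒  +1.
(a,b)_37: α=2, u≡35; β=1, v≡27 (mod 37); (35|37)=-1, (27|37)=+1; sign (−1)^0·-1^1·+1^2 = -1.
(a,b)_3: α=5, u≡2; β=3, v≡1 (mod 3); (2|3)=-1, (1|3)=+1; sign (−1)^1·-1^3·+1^5 = +1.
(a,b)_19: α=5, u≡8; β=3, v≡17 (mod 19); (8|19)=-1, (17|19)=+1; sign (−1)^1·-1^3·+1^5 = +1.
(a,b)_5: α=-2, u≡1; β=-2, v≡2 (mod 5); (1|5)=+1, (2|5)=-1; sign (−1)^0·+1^-2·-1^-2 = +1.
(a,b)_31: α=3, u≡26; β=2, v≡10 (mod 31); (26|31)=-1, (10|31)=+1; sign (−1)^0·-1^2·+1^3 = +1.
|Ram(-75981, -3718167)| = 2, even; anisotropic at {37, ∞}.

[37, inf]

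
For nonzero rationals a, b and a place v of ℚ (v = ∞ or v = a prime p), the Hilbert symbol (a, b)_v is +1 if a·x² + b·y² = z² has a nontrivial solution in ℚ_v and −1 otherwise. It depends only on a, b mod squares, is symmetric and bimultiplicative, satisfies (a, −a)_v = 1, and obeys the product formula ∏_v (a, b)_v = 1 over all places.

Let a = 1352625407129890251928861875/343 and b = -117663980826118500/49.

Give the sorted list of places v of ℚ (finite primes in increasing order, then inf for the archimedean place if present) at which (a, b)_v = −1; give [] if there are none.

Mod squares: a ≡ 1612093, b ≡ -2465. Check v ∈ {∞, 2, 3, 5, 7, 17, 19, 23, 29, 31}.
v=19: a=19^3·(≡14), b=19^2·(≡17) mod 19; (14|19)=-1, (17|19)=+1; (−1)^{3·2·9}·(-1)^2·(+1)^3 = +1.
v=23: a=23^3·(≡5), b=23^2·(≡20) mod 23; (5|23)=-1, (20|23)=-1; (−1)^{3·2·11}·(-1)^2·(-1)^3 = -1.
v=3: a=3^6·(≡1), b=3^2·(≡1) mod 3; (1|3)=+1, (1|3)=+1; (−1)^{6·2·1}·(+1)^2·(+1)^6 = +1.
v=7: a=7^-3·(≡3), b=7^-2·(≡3) mod 7; (3|7)=-1, (3|7)=-1; (−1)^{-3·-2·3}·(-1)^-2·(-1)^-3 = -1.
v=31: a=31^3·(≡7), b=31^2·(≡13) mod 31; (7|31)=+1, (13|31)=-1; (−1)^{3·2·15}·(+1)^2·(-1)^3 = -1.
v=∞: 1612093 > 0 and -2465 < 0  ⇒  (a,b)_∞ = +1.
v=2: v_2(a)=0, v_2(b)=2; units ≡ 5, 7 (mod 8); ε·ε+αω+βω = 0·1+0·0+2·1 ≡ 0  ⇒  (a,b)_2 = +1.
v=17: a=17^5·(≡5), b=17^3·(≡16) mod 17; (5|17)=-1, (16|17)=+1; (−1)^{5·3·8}·(-1)^3·(+1)^5 = -1.
v=29: a=29^2·(≡11), b=29^1·(≡10) mod 29; (11|29)=-1, (10|29)=-1; (−1)^{2·1·14}·(-1)^1·(-1)^2 = -1.
v=5: a=5^4·(≡3), b=5^3·(≡3) mod 5; (3|5)=-1, (3|5)=-1; (−1)^{4·3·2}·(-1)^3·(-1)^4 = -1.
(1612093, -2465 / ℚ) ramifies at {5, 7, 17, 23, 29, 31}: a division algebra.

[5, 7, 17, 23, 29, 31]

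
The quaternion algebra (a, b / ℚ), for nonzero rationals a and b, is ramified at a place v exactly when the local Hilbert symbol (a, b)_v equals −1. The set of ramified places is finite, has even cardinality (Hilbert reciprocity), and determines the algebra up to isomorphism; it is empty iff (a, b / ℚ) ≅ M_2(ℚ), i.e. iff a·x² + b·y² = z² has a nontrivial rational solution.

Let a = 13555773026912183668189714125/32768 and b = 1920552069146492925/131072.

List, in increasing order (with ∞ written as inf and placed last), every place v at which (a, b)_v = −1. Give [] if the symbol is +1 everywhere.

Mod squares: a ≡ 6181774170, b ≡ 65274. Check v ∈ {∞, 2, 3, 5, 7, 11, 13, 23, 31, 43, 47}.
v=3: a=3^11·(≡2), b=3^9·(≡2) mod 3; (2|3)=-1, (2|3)=-1; (−1)^{11·9·1}·(-1)^9·(-1)^11 = -1.
v=7: a=7^2·(≡5), b=7^0·(≡6) mod 7; (5|7)=-1, (6|7)=-1; (−1)^{2·0·3}·(-1)^0·(-1)^2 = +1.
v=∞: 6181774170 > 0 and 65274 > 0  ⇒  (a,b)_∞ = +1.
v=13: a=13^5·(≡2), b=13^2·(≡9) mod 13; (2|13)=-1, (9|13)=+1; (−1)^{5·2·6}·(-1)^2·(+1)^5 = +1.
v=31: a=31^3·(≡21), b=31^2·(≡10) mod 31; (21|31)=-1, (10|31)=+1; (−1)^{3·2·15}·(-1)^2·(+1)^3 = +1.
v=43: a=43^1·(≡30), b=43^1·(≡4) mod 43; (30|43)=-1, (4|43)=+1; (−1)^{1·1·21}·(-1)^1·(+1)^1 = +1.
v=5: a=5^3·(≡1), b=5^2·(≡1) mod 5; (1|5)=+1, (1|5)=+1; (−1)^{3·2·2}·(+1)^2·(+1)^3 = +1.
v=11: a=11^1·(≡2), b=11^1·(≡3) mod 11; (2|11)=-1, (3|11)=+1; (−1)^{1·1·5}·(-1)^1·(+1)^1 = +1.
v=2: v_2(a)=-15, v_2(b)=-17; units ≡ 5, 5 (mod 8); ε·ε+αω+βω = 0·0+-15·1+-17·1 ≡ 0  ⇒  (a,b)_2 = +1.
v=23: a=23^1·(≡10), b=23^1·(≡18) mod 23; (10|23)=-1, (18|23)=+1; (−1)^{1·1·11}·(-1)^1·(+1)^1 = +1.
v=47: a=47^3·(≡27), b=47^2·(≡15) mod 47; (27|47)=+1, (15|47)=-1; (−1)^{3·2·23}·(+1)^2·(-1)^3 = -1.
Ram(6181774170, 65274) = {3, 47}; no ℚ_3-point on the conic.

[3, 47]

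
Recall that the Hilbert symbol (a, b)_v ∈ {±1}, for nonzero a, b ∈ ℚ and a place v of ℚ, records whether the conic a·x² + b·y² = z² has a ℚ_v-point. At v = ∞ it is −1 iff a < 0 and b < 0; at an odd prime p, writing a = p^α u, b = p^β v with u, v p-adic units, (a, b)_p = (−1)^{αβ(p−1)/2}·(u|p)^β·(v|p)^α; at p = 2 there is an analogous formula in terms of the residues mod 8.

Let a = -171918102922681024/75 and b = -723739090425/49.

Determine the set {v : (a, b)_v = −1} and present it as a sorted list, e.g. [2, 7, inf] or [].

[2, 13, 19, inf]

Mod squares: a ≡ -57, b ≡ -897. Check v ∈ {∞, 2, 3, 5, 7, 13, 19, 23}.
v=2: v_2(a)=6, v_2(b)=0; units ≡ 7, 7 (mod 8); ε·ε+αω+βω = 1·1+6·0+0·0 ≡ 1  ⇒  (a,b)_2 = -1.
v=19: a=19^3·(≡17), b=19^2·(≡18) mod 19; (17|19)=+1, (18|19)=-1; (−1)^{3·2·9}·(+1)^2·(-1)^3 = -1.
v=5: a=5^-2·(≡2), b=5^2·(≡2) mod 5; (2|5)=-1, (2|5)=-1; (−1)^{-2·2·2}·(-1)^2·(-1)^-2 = +1.
v=7: a=7^2·(≡6), b=7^-2·(≡6) mod 7; (6|7)=-1, (6|7)=-1; (−1)^{2·-2·3}·(-1)^-2·(-1)^2 = +1.
v=3: a=3^-1·(≡2), b=3^1·(≡1) mod 3; (2|3)=-1, (1|3)=+1; (−1)^{-1·1·1}·(-1)^1·(+1)^-1 = +1.
v=∞: -57 < 0 and -897 < 0  ⇒  (a,b)_∞ = -1.
v=13: a=13^4·(≡11), b=13^3·(≡10) mod 13; (11|13)=-1, (10|13)=+1; (−1)^{4·3·6}·(-1)^3·(+1)^4 = -1.
v=23: a=23^4·(≡18), b=23^3·(≡7) mod 23; (18|23)=+1, (7|23)=-1; (−1)^{4·3·11}·(+1)^3·(-1)^4 = +1.
|Ram(-57, -897)| = 4, even; anisotropic at {2, 13, 19, ∞}.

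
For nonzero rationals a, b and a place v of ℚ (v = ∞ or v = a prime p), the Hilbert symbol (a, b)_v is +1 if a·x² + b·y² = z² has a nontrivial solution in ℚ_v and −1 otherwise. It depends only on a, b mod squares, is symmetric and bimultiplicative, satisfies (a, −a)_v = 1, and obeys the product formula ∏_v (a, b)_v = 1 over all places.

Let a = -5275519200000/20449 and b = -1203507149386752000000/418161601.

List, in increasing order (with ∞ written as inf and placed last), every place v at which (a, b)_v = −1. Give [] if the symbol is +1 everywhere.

Mod squares: a ≡ -3663555, b ≡ -37. Check v ∈ {∞, 2, 3, 5, 7, 11, 13, 23, 37, 41}.
v=∞: -3663555 < 0 and -37 < 0  ⇒  (a,b)_∞ = -1.
v=11: a=11^-2·(≡7), b=11^-4·(≡2) mod 11; (7|11)=-1, (2|11)=-1; (−1)^{-2·-4·5}·(-1)^-4·(-1)^-2 = +1.
v=37: a=37^1·(≡27), b=37^1·(≡25) mod 37; (27|37)=+1, (25|37)=+1; (−1)^{1·1·18}·(+1)^1·(+1)^1 = +1.
v=13: a=13^-2·(≡4), b=13^-4·(≡8) mod 13; (4|13)=+1, (8|13)=-1; (−1)^{-2·-4·6}·(+1)^-4·(-1)^-2 = +1.
v=41: a=41^1·(≡5), b=41^2·(≡16) mod 41; (5|41)=+1, (16|41)=+1; (−1)^{1·2·20}·(+1)^2·(+1)^1 = +1.
v=3: a=3^3·(≡1), b=3^6·(≡2) mod 3; (1|3)=+1, (2|3)=-1; (−1)^{3·6·1}·(+1)^6·(-1)^3 = -1.
v=7: a=7^1·(≡4), b=7^2·(≡3) mod 7; (4|7)=+1, (3|7)=-1; (−1)^{1·2·3}·(+1)^2·(-1)^1 = -1.
v=2: v_2(a)=8, v_2(b)=16; units ≡ 5, 3 (mod 8); ε·ε+αω+βω = 0·1+8·1+16·1 ≡ 0  ⇒  (a,b)_2 = +1.
v=5: a=5^5·(≡4), b=5^6·(≡2) mod 5; (4|5)=+1, (2|5)=-1; (−1)^{5·6·2}·(+1)^6·(-1)^5 = -1.
v=23: a=23^1·(≡12), b=23^2·(≡4) mod 23; (12|23)=+1, (4|23)=+1; (−1)^{1·2·11}·(+1)^2·(+1)^1 = +1.
|Ram(-3663555, -37)| = 4, even; anisotropic at {3, 5, 7, ∞}.

[3, 5, 7, inf]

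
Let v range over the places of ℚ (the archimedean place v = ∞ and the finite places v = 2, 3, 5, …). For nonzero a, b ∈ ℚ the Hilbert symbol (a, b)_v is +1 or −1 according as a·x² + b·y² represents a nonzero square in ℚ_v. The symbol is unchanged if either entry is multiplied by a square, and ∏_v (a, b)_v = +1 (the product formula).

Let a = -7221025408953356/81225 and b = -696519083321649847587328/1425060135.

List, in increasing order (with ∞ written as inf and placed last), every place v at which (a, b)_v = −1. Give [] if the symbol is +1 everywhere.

[2, 7, 13, inf]

Mod squares: a ≡ -11, b ≡ -30030. Check v ∈ {∞, 2, 3, 5, 7, 11, 13, 17, 19}.
v=11: a=11^1·(≡8), b=11^1·(≡4) mod 11; (8|11)=-1, (4|11)=+1; (−1)^{1·1·5}·(-1)^1·(+1)^1 = +1.
v=∞: -11 < 0 and -30030 < 0  ⇒  (a,b)_∞ = -1.
v=5: a=5^-2·(≡1), b=5^-1·(≡1) mod 5; (1|5)=+1, (1|5)=+1; (−1)^{-2·-1·2}·(+1)^-1·(+1)^-2 = +1.
v=19: a=19^-2·(≡12), b=19^-4·(≡7) mod 19; (12|19)=-1, (7|19)=+1; (−1)^{-2·-4·9}·(-1)^-4·(+1)^-2 = +1.
v=2: v_2(a)=2, v_2(b)=9; units ≡ 5, 1 (mod 8); ε·ε+αω+βω = 0·0+2·0+9·1 ≡ 1  ⇒  (a,b)_2 = -1.
v=17: a=17^2·(≡12), b=17^2·(≡1) mod 17; (12|17)=-1, (1|17)=+1; (−1)^{2·2·8}·(-1)^2·(+1)^2 = +1.
v=3: a=3^-2·(≡1), b=3^-7·(≡1) mod 3; (1|3)=+1, (1|3)=+1; (−1)^{-2·-7·1}·(+1)^-7·(+1)^-2 = +1.
v=13: a=13^6·(≡2), b=13^9·(≡9) mod 13; (2|13)=-1, (9|13)=+1; (−1)^{6·9·6}·(-1)^9·(+1)^6 = -1.
v=7: a=7^6·(≡6), b=7^9·(≡4) mod 7; (6|7)=-1, (4|7)=+1; (−1)^{6·9·3}·(-1)^9·(+1)^6 = -1.
|Ram(-11, -30030)| = 4, even; anisotropic at {2, 7, 13, ∞}.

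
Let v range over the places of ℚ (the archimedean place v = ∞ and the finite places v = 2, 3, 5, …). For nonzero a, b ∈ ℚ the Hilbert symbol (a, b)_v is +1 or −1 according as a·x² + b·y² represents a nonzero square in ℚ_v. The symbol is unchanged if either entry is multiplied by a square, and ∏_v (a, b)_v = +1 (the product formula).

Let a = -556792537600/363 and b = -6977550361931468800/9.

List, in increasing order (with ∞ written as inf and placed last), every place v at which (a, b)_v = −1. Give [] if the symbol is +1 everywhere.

Mod squares: a ≡ -4278, b ≡ -13. Check v ∈ {∞, 2, 3, 5, 11, 13, 19, 23, 31}.
v=11: a=11^-2·(≡3), b=11^0·(≡4) mod 11; (3|11)=+1, (4|11)=+1; (−1)^{-2·0·5}·(+1)^0·(+1)^-2 = +1.
v=23: a=23^1·(≡15), b=23^2·(≡17) mod 23; (15|23)=-1, (17|23)=-1; (−1)^{1·2·11}·(-1)^2·(-1)^1 = -1.
v=2: v_2(a)=9, v_2(b)=12; units ≡ 5, 3 (mod 8); ε·ε+αω+βω = 0·1+9·1+12·1 ≡ 1  ⇒  (a,b)_2 = -1.
v=31: a=31^1·(≡13), b=31^2·(≡20) mod 31; (13|31)=-1, (20|31)=+1; (−1)^{1·2·15}·(-1)^2·(+1)^1 = +1.
v=∞: -4278 < 0 and -13 < 0  ⇒  (a,b)_∞ = -1.
v=3: a=3^-1·(≡2), b=3^-2·(≡2) mod 3; (2|3)=-1, (2|3)=-1; (−1)^{-1·-2·1}·(-1)^-2·(-1)^-1 = -1.
v=5: a=5^2·(≡2), b=5^2·(≡2) mod 5; (2|5)=-1, (2|5)=-1; (−1)^{2·2·2}·(-1)^2·(-1)^2 = +1.
v=19: a=19^2·(≡16), b=19^2·(≡6) mod 19; (16|19)=+1, (6|19)=+1; (−1)^{2·2·9}·(+1)^2·(+1)^2 = +1.
v=13: a=13^2·(≡9), b=13^5·(≡3) mod 13; (9|13)=+1, (3|13)=+1; (−1)^{2·5·6}·(+1)^5·(+1)^2 = +1.
(-4278, -13 / ℚ) ramifies at {2, 3, 23, ∞}: a division algebra.

[2, 3, 23, inf]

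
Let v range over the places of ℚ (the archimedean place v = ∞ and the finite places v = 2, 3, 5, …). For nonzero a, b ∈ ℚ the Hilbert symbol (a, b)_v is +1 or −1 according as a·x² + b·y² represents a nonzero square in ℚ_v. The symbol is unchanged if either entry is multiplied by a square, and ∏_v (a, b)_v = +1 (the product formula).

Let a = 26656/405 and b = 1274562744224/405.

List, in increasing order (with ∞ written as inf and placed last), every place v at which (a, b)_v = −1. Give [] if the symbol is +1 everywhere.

(a, b) ≡ (170, 165889570) mod (ℚ^×)²; places V = {2, 3, 5, 7, 11, 17, 19, 23, 29, ∞}.
(a,b)_17: α=1, u≡10; β=1, v≡5 (mod 17); (10|17)=-1, (5|17)=-1; sign (−1)^0·-1^1·-1^1 = +1.
(a,b)_2: α=5, β=5; u≡5, v≡1 (mod 8); ε(u)ε(v)=0·0, αω(v)=5·0, βω(u)=5·1; sum ≡ 1  ⇒  -1.
(a,b)_3: α=-4, u≡2; β=-4, v≡1 (mod 3); (2|3)=-1, (1|3)=+1; sign (−1)^0·-1^-4·+1^-4 = +1.
(a,b)_∞: sgn(170)=+, sgn(165889570)=+, so +1.
(a,b)_29: α=0, u≡24; β=1, v≡28 (mod 29); (24|29)=+1, (28|29)=+1; sign (−1)^0·+1^1·+1^0 = +1.
(a,b)_23: α=0, u≡18; β=1, v≡5 (mod 23); (18|23)=+1, (5|23)=-1; sign (−1)^0·+1^1·-1^0 = +1.
(a,b)_19: α=0, u≡3; β=1, v≡9 (mod 19); (3|19)=-1, (9|19)=+1; sign (−1)^0·-1^1·+1^0 = -1.
(a,b)_5: α=-1, u≡1; β=-1, v≡4 (mod 5); (1|5)=+1, (4|5)=+1; sign (−1)^0·+1^-1·+1^-1 = +1.
(a,b)_7: α=2, u≡2; β=5, v≡3 (mod 7); (2|7)=+1, (3|7)=-1; sign (−1)^0·+1^5·-1^2 = +1.
(a,b)_11: α=0, u≡4; β=1, v≡8 (mod 11); (4|11)=+1, (8|11)=-1; sign (−1)^0·+1^1·-1^0 = +1.
Ram(170, 165889570) = {2, 19}; no ℚ_2-point on the conic.

[2, 19]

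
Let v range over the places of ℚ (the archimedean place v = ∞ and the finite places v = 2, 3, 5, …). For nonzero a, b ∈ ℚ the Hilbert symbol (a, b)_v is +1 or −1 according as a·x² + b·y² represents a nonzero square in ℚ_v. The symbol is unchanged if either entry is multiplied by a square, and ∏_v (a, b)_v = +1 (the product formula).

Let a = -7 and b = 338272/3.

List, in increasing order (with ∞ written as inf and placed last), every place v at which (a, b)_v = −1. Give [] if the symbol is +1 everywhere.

[3, 7]

(a, b) ≡ (-7, 66) mod (ℚ^×)²; places V = {2, 3, 7, 11, 31, ∞}.
(a,b)_2: α=0, β=5; u≡1, v≡1 (mod 8); ε(u)ε(v)=0·0, αω(v)=0·0, βω(u)=5·0; sum ≡ 0  ⇒  +1.
(a,b)_31: α=0, u≡24; β=2, v≡14 (mod 31); (24|31)=-1, (14|31)=+1; sign (−1)^0·-1^2·+1^0 = +1.
(a,b)_7: α=1, u≡6; β=0, v≡6 (mod 7); (6|7)=-1, (6|7)=-1; sign (−1)^0·-1^0·-1^1 = -1.
(a,b)_3: α=0, u≡2; β=-1, v≡1 (mod 3); (2|3)=-1, (1|3)=+1; sign (−1)^0·-1^-1·+1^0 = -1.
(a,b)_∞: sgn(-7)=−, sgn(66)=+, so +1.
(a,b)_11: α=0, u≡4; β=1, v≡6 (mod 11); (4|11)=+1, (6|11)=-1; sign (−1)^0·+1^1·-1^0 = +1.
|Ram(-7, 66)| = 2, even; anisotropic at {3, 7}.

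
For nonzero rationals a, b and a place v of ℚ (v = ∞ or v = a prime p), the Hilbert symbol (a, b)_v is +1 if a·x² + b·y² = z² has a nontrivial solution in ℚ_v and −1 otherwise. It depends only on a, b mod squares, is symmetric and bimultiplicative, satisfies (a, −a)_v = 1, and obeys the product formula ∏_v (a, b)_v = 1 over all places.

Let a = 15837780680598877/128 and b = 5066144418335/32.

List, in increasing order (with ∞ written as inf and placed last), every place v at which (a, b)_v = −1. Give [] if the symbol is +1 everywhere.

(a, b) ≡ (26, 41470) mod (ℚ^×)²; places V = {2, 5, 7, 11, 13, 29, ∞}.
(a,b)_7: α=6, u≡5; β=4, v≡4 (mod 7); (5|7)=-1, (4|7)=+1; sign (−1)^0·-1^4·+1^6 = +1.
(a,b)_5: α=0, u≡4; β=1, v≡1 (mod 5); (4|5)=+1, (1|5)=+1; sign (−1)^0·+1^1·+1^0 = +1.
(a,b)_2: α=-7, β=-5; u≡5, v≡7 (mod 8); ε(u)ε(v)=0·1, αω(v)=-7·0, βω(u)=-5·1; sum ≡ 1  ⇒  -1.
(a,b)_∞: sgn(26)=+, sgn(41470)=+, so +1.
(a,b)_11: α=4, u≡5; β=3, v≡6 (mod 11); (5|11)=+1, (6|11)=-1; sign (−1)^0·+1^3·-1^4 = +1.
(a,b)_13: α=1, u≡11; β=1, v≡5 (mod 13); (11|13)=-1, (5|13)=-1; sign (−1)^0·-1^1·-1^1 = +1.
(a,b)_29: α=4, u≡27; β=3, v≡13 (mod 29); (27|29)=-1, (13|29)=+1; sign (−1)^0·-1^3·+1^4 = -1.
(26, 41470 / ℚ) ramifies at {2, 29}: a division algebra.

[2, 29]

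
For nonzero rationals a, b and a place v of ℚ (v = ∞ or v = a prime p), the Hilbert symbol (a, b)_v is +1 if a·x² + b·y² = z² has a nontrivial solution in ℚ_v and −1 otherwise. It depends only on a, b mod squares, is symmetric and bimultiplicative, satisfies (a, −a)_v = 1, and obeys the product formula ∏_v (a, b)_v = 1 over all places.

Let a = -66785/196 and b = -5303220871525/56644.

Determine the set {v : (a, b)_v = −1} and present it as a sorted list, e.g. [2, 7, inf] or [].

[2, 29, 37, inf]

Mod squares: a ≡ -185, b ≡ -1189. Check v ∈ {∞, 2, 5, 7, 17, 19, 29, 37, 41}.
v=5: a=5^1·(≡3), b=5^2·(≡1) mod 5; (3|5)=-1, (1|5)=+1; (−1)^{1·2·2}·(-1)^2·(+1)^1 = +1.
v=7: a=7^-2·(≡4), b=7^-2·(≡4) mod 7; (4|7)=+1, (4|7)=+1; (−1)^{-2·-2·3}·(+1)^-2·(+1)^-2 = +1.
v=37: a=37^1·(≡31), b=37^2·(≡8) mod 37; (31|37)=-1, (8|37)=-1; (−1)^{1·2·18}·(-1)^2·(-1)^1 = -1.
v=17: a=17^0·(≡16), b=17^-2·(≡9) mod 17; (16|17)=+1, (9|17)=+1; (−1)^{0·-2·8}·(+1)^-2·(+1)^0 = +1.
v=29: a=29^0·(≡8), b=29^1·(≡18) mod 29; (8|29)=-1, (18|29)=-1; (−1)^{0·1·14}·(-1)^1·(-1)^0 = -1.
v=∞: -185 < 0 and -1189 < 0  ⇒  (a,b)_∞ = -1.
v=19: a=19^2·(≡4), b=19^4·(≡2) mod 19; (4|19)=+1, (2|19)=-1; (−1)^{2·4·9}·(+1)^4·(-1)^2 = +1.
v=41: a=41^0·(≡36), b=41^1·(≡3) mod 41; (36|41)=+1, (3|41)=-1; (−1)^{0·1·20}·(+1)^1·(-1)^0 = +1.
v=2: v_2(a)=-2, v_2(b)=-2; units ≡ 7, 3 (mod 8); ε·ε+αω+βω = 1·1+-2·1+-2·0 ≡ 1  ⇒  (a,b)_2 = -1.
Ram(-185, -1189) = {2, 29, 37, ∞}; no ℚ_2-point on the conic.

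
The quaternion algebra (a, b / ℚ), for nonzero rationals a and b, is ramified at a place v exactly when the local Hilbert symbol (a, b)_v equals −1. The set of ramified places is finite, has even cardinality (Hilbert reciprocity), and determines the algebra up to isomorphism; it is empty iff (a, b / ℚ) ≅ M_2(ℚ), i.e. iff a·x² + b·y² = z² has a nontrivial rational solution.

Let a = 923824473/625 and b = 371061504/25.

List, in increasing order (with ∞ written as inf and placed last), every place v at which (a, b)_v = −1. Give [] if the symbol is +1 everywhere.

Mod squares: a ≡ 33, b ≡ 11. Check v ∈ {∞, 2, 3, 5, 11, 13, 37}.
v=2: v_2(a)=0, v_2(b)=8; units ≡ 1, 3 (mod 8); ε·ε+αω+βω = 0·1+0·1+8·0 ≡ 0  ⇒  (a,b)_2 = +1.
v=13: a=13^2·(≡8), b=13^0·(≡5) mod 13; (8|13)=-1, (5|13)=-1; (−1)^{2·0·6}·(-1)^0·(-1)^2 = +1.
v=37: a=37^2·(≡25), b=37^0·(≡33) mod 37; (25|37)=+1, (33|37)=+1; (−1)^{2·0·18}·(+1)^0·(+1)^2 = +1.
v=∞: 33 > 0 and 11 > 0  ⇒  (a,b)_∞ = +1.
v=5: a=5^-4·(≡3), b=5^-2·(≡4) mod 5; (3|5)=-1, (4|5)=+1; (−1)^{-4·-2·2}·(-1)^-2·(+1)^-4 = +1.
v=3: a=3^1·(≡2), b=3^2·(≡2) mod 3; (2|3)=-1, (2|3)=-1; (−1)^{1·2·1}·(-1)^2·(-1)^1 = -1.
v=11: a=11^3·(≡3), b=11^5·(≡9) mod 11; (3|11)=+1, (9|11)=+1; (−1)^{3·5·5}·(+1)^5·(+1)^3 = -1.
Ram(33, 11) = {3, 11}; no ℚ_3-point on the conic.

[3, 11]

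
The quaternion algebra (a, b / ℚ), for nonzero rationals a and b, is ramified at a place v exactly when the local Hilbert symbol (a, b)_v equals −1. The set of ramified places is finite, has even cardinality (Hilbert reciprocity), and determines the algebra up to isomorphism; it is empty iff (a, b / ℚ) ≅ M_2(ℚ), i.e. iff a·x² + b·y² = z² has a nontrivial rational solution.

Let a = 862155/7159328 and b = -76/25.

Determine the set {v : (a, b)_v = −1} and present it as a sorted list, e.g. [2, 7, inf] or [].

Mod squares: a ≡ 3910, b ≡ -19. Check v ∈ {∞, 2, 3, 5, 7, 11, 17, 19, 23, 43}.
v=7: a=7^2·(≡4), b=7^0·(≡2) mod 7; (4|7)=+1, (2|7)=+1; (−1)^{2·0·3}·(+1)^0·(+1)^2 = +1.
v=43: a=43^-2·(≡24), b=43^0·(≡9) mod 43; (24|43)=+1, (9|43)=+1; (−1)^{-2·0·21}·(+1)^0·(+1)^-2 = +1.
v=∞: 3910 > 0 and -19 < 0  ⇒  (a,b)_∞ = +1.
v=17: a=17^1·(≡13), b=17^0·(≡16) mod 17; (13|17)=+1, (16|17)=+1; (−1)^{1·0·8}·(+1)^0·(+1)^1 = +1.
v=23: a=23^1·(≡6), b=23^0·(≡8) mod 23; (6|23)=+1, (8|23)=+1; (−1)^{1·0·11}·(+1)^0·(+1)^1 = +1.
v=2: v_2(a)=-5, v_2(b)=2; units ≡ 3, 5 (mod 8); ε·ε+αω+βω = 1·0+-5·1+2·1 ≡ 1  ⇒  (a,b)_2 = -1.
v=3: a=3^2·(≡1), b=3^0·(≡2) mod 3; (1|3)=+1, (2|3)=-1; (−1)^{2·0·1}·(+1)^0·(-1)^2 = +1.
v=19: a=19^0·(≡13), b=19^1·(≡12) mod 19; (13|19)=-1, (12|19)=-1; (−1)^{0·1·9}·(-1)^1·(-1)^0 = -1.
v=11: a=11^-2·(≡3), b=11^0·(≡4) mod 11; (3|11)=+1, (4|11)=+1; (−1)^{-2·0·5}·(+1)^0·(+1)^-2 = +1.
v=5: a=5^1·(≡2), b=5^-2·(≡4) mod 5; (2|5)=-1, (4|5)=+1; (−1)^{1·-2·2}·(-1)^-2·(+1)^1 = +1.
(3910, -19 / ℚ) ramifies at {2, 19}: a division algebra.

[2, 19]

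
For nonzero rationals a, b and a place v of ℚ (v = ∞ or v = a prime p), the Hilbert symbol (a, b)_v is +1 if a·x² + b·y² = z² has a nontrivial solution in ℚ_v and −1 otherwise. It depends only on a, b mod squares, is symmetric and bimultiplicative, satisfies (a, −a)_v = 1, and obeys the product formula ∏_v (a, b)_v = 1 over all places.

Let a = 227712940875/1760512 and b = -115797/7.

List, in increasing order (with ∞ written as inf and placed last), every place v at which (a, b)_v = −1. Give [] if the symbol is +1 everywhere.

[3, 19]

(a, b) ≡ (608855, -6699) mod (ℚ^×)²; places V = {2, 3, 5, 7, 11, 13, 17, 19, 23, 29, ∞}.
(a,b)_19: α=1, u≡9; β=0, v≡12 (mod 19); (9|19)=+1, (12|19)=-1; sign (−1)^0·+1^0·-1^1 = -1.
(a,b)_2: α=-8, β=0; u≡7, v≡5 (mod 8); ε(u)ε(v)=1·0, αω(v)=-8·1, βω(u)=0·0; sum ≡ 0  ⇒  +1.
(a,b)_5: α=3, u≡1; β=0, v≡4 (mod 5); (1|5)=+1, (4|5)=+1; sign (−1)^0·+1^0·+1^3 = +1.
(a,b)_∞: sgn(608855)=+, sgn(-6699)=−, so +1.
(a,b)_3: α=4, u≡2; β=1, v≡2 (mod 3); (2|3)=-1, (2|3)=-1; sign (−1)^0·-1^1·-1^4 = -1.
(a,b)_7: α=4, u≡2; β=-1, v≡4 (mod 7); (2|7)=+1, (4|7)=+1; sign (−1)^0·+1^-1·+1^4 = +1.
(a,b)_29: α=1, u≡28; β=1, v≡22 (mod 29); (28|29)=+1, (22|29)=+1; sign (−1)^0·+1^1·+1^1 = +1.
(a,b)_23: α=-2, u≡14; β=0, v≡11 (mod 23); (14|23)=-1, (11|23)=-1; sign (−1)^0·-1^0·-1^-2 = +1.
(a,b)_17: α=1, u≡16; β=0, v≡1 (mod 17); (16|17)=+1, (1|17)=+1; sign (−1)^0·+1^0·+1^1 = +1.
(a,b)_13: α=-1, u≡10; β=0, v≡1 (mod 13); (10|13)=+1, (1|13)=+1; sign (−1)^0·+1^0·+1^-1 = +1.
(a,b)_11: α=0, u≡4; β=3, v≡8 (mod 11); (4|11)=+1, (8|11)=-1; sign (−1)^0·+1^3·-1^0 = +1.
Ram(608855, -6699) = {3, 19}; no ℚ_3-point on the conic.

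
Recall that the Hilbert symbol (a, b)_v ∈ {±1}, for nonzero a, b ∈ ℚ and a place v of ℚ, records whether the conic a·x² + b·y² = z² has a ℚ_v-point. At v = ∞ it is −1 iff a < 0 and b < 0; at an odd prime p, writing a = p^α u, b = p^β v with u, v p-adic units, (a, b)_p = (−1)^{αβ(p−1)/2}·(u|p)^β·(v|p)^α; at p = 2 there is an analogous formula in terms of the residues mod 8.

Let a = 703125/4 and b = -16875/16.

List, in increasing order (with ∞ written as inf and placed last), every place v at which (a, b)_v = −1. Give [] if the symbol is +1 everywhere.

[3, 5]

Mod squares: a ≡ 5, b ≡ -3. Check v ∈ {∞, 2, 3, 5}.
v=∞: 5 > 0 and -3 < 0  ⇒  (a,b)_∞ = +1.
v=3: a=3^2·(≡2), b=3^3·(≡2) mod 3; (2|3)=-1, (2|3)=-1; (−1)^{2·3·1}·(-1)^3·(-1)^2 = -1.
v=2: v_2(a)=-2, v_2(b)=-4; units ≡ 5, 5 (mod 8); ε·ε+αω+βω = 0·0+-2·1+-4·1 ≡ 0  ⇒  (a,b)_2 = +1.
v=5: a=5^7·(≡1), b=5^4·(≡3) mod 5; (1|5)=+1, (3|5)=-1; (−1)^{7·4·2}·(+1)^4·(-1)^7 = -1.
Ram(5, -3) = {3, 5}; no ℚ_3-point on the conic.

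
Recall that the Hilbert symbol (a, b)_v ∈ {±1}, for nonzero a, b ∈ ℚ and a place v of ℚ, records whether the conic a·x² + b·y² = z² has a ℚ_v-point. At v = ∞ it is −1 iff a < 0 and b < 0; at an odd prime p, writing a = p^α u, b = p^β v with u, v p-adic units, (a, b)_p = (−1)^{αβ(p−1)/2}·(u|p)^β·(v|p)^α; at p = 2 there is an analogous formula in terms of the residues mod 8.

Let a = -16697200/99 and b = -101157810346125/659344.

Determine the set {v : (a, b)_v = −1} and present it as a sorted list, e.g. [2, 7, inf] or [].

(a, b) ≡ (-2717, -4845) mod (ℚ^×)²; places V = {2, 3, 5, 7, 11, 13, 17, 19, 29, ∞}.
(a,b)_7: α=0, u≡5; β=-2, v≡3 (mod 7); (5|7)=-1, (3|7)=-1; sign (−1)^0·-1^-2·-1^0 = +1.
(a,b)_29: α=0, u≡6; β=-2, v≡2 (mod 29); (6|29)=+1, (2|29)=-1; sign (−1)^0·+1^-2·-1^0 = +1.
(a,b)_2: α=4, β=-4; u≡3, v≡3 (mod 8); ε(u)ε(v)=1·1, αω(v)=4·1, βω(u)=-4·1; sum ≡ 1  ⇒  -1.
(a,b)_3: α=-2, u≡1; β=5, v≡2 (mod 3); (1|3)=+1, (2|3)=-1; sign (−1)^0·+1^5·-1^-2 = +1.
(a,b)_19: α=1, u≡16; β=3, v≡11 (mod 19); (16|19)=+1, (11|19)=+1; sign (−1)^1·+1^3·+1^1 = -1.
(a,b)_∞: sgn(-2717)=−, sgn(-4845)=−, so -1.
(a,b)_5: α=2, u≡3; β=3, v≡4 (mod 5); (3|5)=-1, (4|5)=+1; sign (−1)^0·-1^3·+1^2 = -1.
(a,b)_17: α=0, u≡7; β=1, v≡2 (mod 17); (7|17)=-1, (2|17)=+1; sign (−1)^0·-1^1·+1^0 = -1.
(a,b)_13: α=3, u≡12; β=4, v≡1 (mod 13); (12|13)=+1, (1|13)=+1; sign (−1)^0·+1^4·+1^3 = +1.
(a,b)_11: α=-1, u≡7; β=0, v≡7 (mod 11); (7|11)=-1, (7|11)=-1; sign (−1)^0·-1^0·-1^-1 = -1.
|Ram(-2717, -4845)| = 6, even; anisotropic at {2, 5, 11, 17, 19, ∞}.

[2, 5, 11, 17, 19, inf]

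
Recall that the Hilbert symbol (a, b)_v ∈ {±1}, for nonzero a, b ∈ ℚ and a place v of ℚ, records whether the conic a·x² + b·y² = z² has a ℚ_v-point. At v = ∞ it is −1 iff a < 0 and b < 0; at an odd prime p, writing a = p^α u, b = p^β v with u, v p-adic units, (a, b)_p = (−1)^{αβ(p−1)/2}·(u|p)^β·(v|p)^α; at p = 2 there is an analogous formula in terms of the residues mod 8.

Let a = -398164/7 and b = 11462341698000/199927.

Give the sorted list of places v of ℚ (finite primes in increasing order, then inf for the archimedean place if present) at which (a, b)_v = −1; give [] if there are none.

(a, b) ≡ (-4123, 77120715) mod (ℚ^×)²; places V = {2, 3, 5, 7, 13, 17, 19, 29, 31, 43, ∞}.
(a,b)_17: α=0, u≡16; β=2, v≡5 (mod 17); (16|17)=+1, (5|17)=-1; sign (−1)^0·+1^2·-1^0 = +1.
(a,b)_3: α=0, u≡2; β=3, v≡1 (mod 3); (2|3)=-1, (1|3)=+1; sign (−1)^0·-1^3·+1^0 = -1.
(a,b)_2: α=2, β=4; u≡5, v≡3 (mod 8); ε(u)ε(v)=0·1, αω(v)=2·1, βω(u)=4·1; sum ≡ 0  ⇒  +1.
(a,b)_31: α=1, u≡3; β=1, v≡24 (mod 31); (3|31)=-1, (24|31)=-1; sign (−1)^1·-1^1·-1^1 = -1.
(a,b)_29: α=0, u≡5; β=1, v≡9 (mod 29); (5|29)=+1, (9|29)=+1; sign (−1)^0·+1^1·+1^0 = +1.
(a,b)_∞: sgn(-4123)=−, sgn(77120715)=+, so +1.
(a,b)_7: α=-1, u≡3; β=-1, v≡4 (mod 7); (3|7)=-1, (4|7)=+1; sign (−1)^1·-1^-1·+1^-1 = +1.
(a,b)_43: α=0, u≡33; β=1, v≡5 (mod 43); (33|43)=-1, (5|43)=-1; sign (−1)^0·-1^1·-1^0 = -1.
(a,b)_19: α=1, u≡11; β=1, v≡14 (mod 19); (11|19)=+1, (14|19)=-1; sign (−1)^1·+1^1·-1^1 = +1.
(a,b)_5: α=0, u≡3; β=3, v≡2 (mod 5); (3|5)=-1, (2|5)=-1; sign (−1)^0·-1^3·-1^0 = -1.
(a,b)_13: α=2, u≡7; β=-4, v≡9 (mod 13); (7|13)=-1, (9|13)=+1; sign (−1)^0·-1^-4·+1^2 = +1.
Ram(-4123, 77120715) = {3, 5, 31, 43}; no ℚ_3-point on the conic.

[3, 5, 31, 43]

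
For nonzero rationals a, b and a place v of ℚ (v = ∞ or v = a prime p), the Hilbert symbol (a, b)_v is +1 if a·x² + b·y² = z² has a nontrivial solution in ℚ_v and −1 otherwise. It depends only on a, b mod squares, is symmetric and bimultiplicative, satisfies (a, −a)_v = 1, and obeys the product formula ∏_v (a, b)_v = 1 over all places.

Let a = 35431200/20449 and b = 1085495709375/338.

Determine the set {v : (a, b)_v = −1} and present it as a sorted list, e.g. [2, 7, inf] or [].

Mod squares: a ≡ 9842, b ≡ 385954030. Check v ∈ {∞, 2, 3, 5, 7, 11, 13, 19, 23, 31, 37}.
v=19: a=19^1·(≡9), b=19^1·(≡3) mod 19; (9|19)=+1, (3|19)=-1; (−1)^{1·1·9}·(+1)^1·(-1)^1 = +1.
v=3: a=3^2·(≡2), b=3^2·(≡1) mod 3; (2|3)=-1, (1|3)=+1; (−1)^{2·2·1}·(-1)^2·(+1)^2 = +1.
v=7: a=7^1·(≡6), b=7^1·(≡6) mod 7; (6|7)=-1, (6|7)=-1; (−1)^{1·1·3}·(-1)^1·(-1)^1 = -1.
v=13: a=13^-2·(≡3), b=13^-2·(≡6) mod 13; (3|13)=+1, (6|13)=-1; (−1)^{-2·-2·6}·(+1)^-2·(-1)^-2 = +1.
v=23: a=23^0·(≡11), b=23^1·(≡22) mod 23; (11|23)=-1, (22|23)=-1; (−1)^{0·1·11}·(-1)^1·(-1)^0 = -1.
v=5: a=5^2·(≡2), b=5^5·(≡4) mod 5; (2|5)=-1, (4|5)=+1; (−1)^{2·5·2}·(-1)^5·(+1)^2 = -1.
v=11: a=11^-2·(≡6), b=11^1·(≡2) mod 11; (6|11)=-1, (2|11)=-1; (−1)^{-2·1·5}·(-1)^1·(-1)^-2 = -1.
v=2: v_2(a)=5, v_2(b)=-1; units ≡ 1, 7 (mod 8); ε·ε+αω+βω = 0·1+5·0+-1·0 ≡ 0  ⇒  (a,b)_2 = +1.
v=37: a=37^1·(≡9), b=37^1·(≡15) mod 37; (9|37)=+1, (15|37)=-1; (−1)^{1·1·18}·(+1)^1·(-1)^1 = -1.
v=∞: 9842 > 0 and 385954030 > 0  ⇒  (a,b)_∞ = +1.
v=31: a=31^0·(≡3), b=31^1·(≡24) mod 31; (3|31)=-1, (24|31)=-1; (−1)^{0·1·15}·(-1)^1·(-1)^0 = -1.
Ram(9842, 385954030) = {5, 7, 11, 23, 31, 37}; no ℚ_5-point on the conic.

[5, 7, 11, 23, 31, 37]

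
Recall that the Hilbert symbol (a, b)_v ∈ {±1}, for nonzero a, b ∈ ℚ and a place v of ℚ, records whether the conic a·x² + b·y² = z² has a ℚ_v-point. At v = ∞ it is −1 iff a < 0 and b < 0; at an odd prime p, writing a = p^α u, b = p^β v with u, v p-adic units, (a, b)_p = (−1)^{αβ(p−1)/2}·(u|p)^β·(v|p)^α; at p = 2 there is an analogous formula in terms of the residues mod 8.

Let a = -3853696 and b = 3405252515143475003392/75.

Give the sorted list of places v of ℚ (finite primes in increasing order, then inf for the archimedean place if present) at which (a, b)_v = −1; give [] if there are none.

(a, b) ≡ (-60214, 759) mod (ℚ^×)²; places V = {2, 3, 5, 7, 11, 17, 23, ∞}.
(a,b)_11: α=1, u≡3; β=3, v≡3 (mod 11); (3|11)=+1, (3|11)=+1; sign (−1)^1·+1^3·+1^1 = -1.
(a,b)_17: α=1, u≡7; β=4, v≡7 (mod 17); (7|17)=-1, (7|17)=-1; sign (−1)^0·-1^4·-1^1 = -1.
(a,b)_7: α=1, u≡1; β=4, v≡6 (mod 7); (1|7)=+1, (6|7)=-1; sign (−1)^0·+1^4·-1^1 = -1.
(a,b)_2: α=7, β=20; u≡5, v≡7 (mod 8); ε(u)ε(v)=0·1, αω(v)=7·0, βω(u)=20·1; sum ≡ 0  ⇒  +1.
(a,b)_5: α=0, u≡4; β=-2, v≡4 (mod 5); (4|5)=+1, (4|5)=+1; sign (−1)^0·+1^-2·+1^0 = +1.
(a,b)_∞: sgn(-60214)=−, sgn(759)=+, so +1.
(a,b)_23: α=1, u≡3; β=3, v≡14 (mod 23); (3|23)=+1, (14|23)=-1; sign (−1)^1·+1^3·-1^1 = +1.
(a,b)_3: α=0, u≡2; β=-1, v≡1 (mod 3); (2|3)=-1, (1|3)=+1; sign (−1)^0·-1^-1·+1^0 = -1.
|Ram(-60214, 759)| = 4, even; anisotropic at {3, 7, 11, 17}.

[3, 7, 11, 17]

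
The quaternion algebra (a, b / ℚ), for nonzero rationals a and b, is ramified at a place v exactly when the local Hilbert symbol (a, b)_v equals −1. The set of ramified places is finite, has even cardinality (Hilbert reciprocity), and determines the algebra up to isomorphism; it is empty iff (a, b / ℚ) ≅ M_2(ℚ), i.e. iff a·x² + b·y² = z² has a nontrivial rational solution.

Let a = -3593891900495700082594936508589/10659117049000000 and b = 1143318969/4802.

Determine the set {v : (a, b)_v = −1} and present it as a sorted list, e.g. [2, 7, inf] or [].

Mod squares: a ≡ -221, b ≡ 2. Check v ∈ {∞, 2, 3, 5, 7, 13, 17, 43}.
v=5: a=5^-6·(≡1), b=5^0·(≡2) mod 5; (1|5)=+1, (2|5)=-1; (−1)^{-6·0·2}·(+1)^0·(-1)^-6 = +1.
v=43: a=43^-2·(≡33), b=43^0·(≡30) mod 43; (33|43)=-1, (30|43)=-1; (−1)^{-2·0·21}·(-1)^0·(-1)^-2 = +1.
v=7: a=7^-8·(≡5), b=7^-4·(≡1) mod 7; (5|7)=-1, (1|7)=+1; (−1)^{-8·-4·3}·(-1)^-4·(+1)^-8 = +1.
v=∞: -221 < 0 and 2 > 0  ⇒  (a,b)_∞ = +1.
v=13: a=13^5·(≡9), b=13^2·(≡8) mod 13; (9|13)=+1, (8|13)=-1; (−1)^{5·2·6}·(+1)^2·(-1)^5 = -1.
v=3: a=3^24·(≡1), b=3^4·(≡2) mod 3; (1|3)=+1, (2|3)=-1; (−1)^{24·4·1}·(+1)^4·(-1)^24 = +1.
v=17: a=17^11·(≡15), b=17^4·(≡9) mod 17; (15|17)=+1, (9|17)=+1; (−1)^{11·4·8}·(+1)^4·(+1)^11 = +1.
v=2: v_2(a)=-6, v_2(b)=-1; units ≡ 3, 1 (mod 8); ε·ε+αω+βω = 1·0+-6·0+-1·1 ≡ 1  ⇒  (a,b)_2 = -1.
Ram(-221, 2) = {2, 13}; no ℚ_2-point on the conic.

[2, 13]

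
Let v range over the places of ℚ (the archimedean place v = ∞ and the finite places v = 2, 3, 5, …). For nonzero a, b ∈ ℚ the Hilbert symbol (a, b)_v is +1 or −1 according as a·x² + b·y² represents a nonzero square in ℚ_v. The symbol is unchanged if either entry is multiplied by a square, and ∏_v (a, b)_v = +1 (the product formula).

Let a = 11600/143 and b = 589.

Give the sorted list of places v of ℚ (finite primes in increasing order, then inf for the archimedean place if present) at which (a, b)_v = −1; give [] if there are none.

[11, 31]

Mod squares: a ≡ 4147, b ≡ 589. Check v ∈ {∞, 2, 5, 11, 13, 19, 29, 31}.
v=31: a=31^0·(≡15), b=31^1·(≡19) mod 31; (15|31)=-1, (19|31)=+1; (−1)^{0·1·15}·(-1)^1·(+1)^0 = -1.
v=13: a=13^-1·(≡11), b=13^0·(≡4) mod 13; (11|13)=-1, (4|13)=+1; (−1)^{-1·0·6}·(-1)^0·(+1)^-1 = +1.
v=5: a=5^2·(≡3), b=5^0·(≡4) mod 5; (3|5)=-1, (4|5)=+1; (−1)^{2·0·2}·(-1)^0·(+1)^2 = +1.
v=19: a=19^0·(≡1), b=19^1·(≡12) mod 19; (1|19)=+1, (12|19)=-1; (−1)^{0·1·9}·(+1)^1·(-1)^0 = +1.
v=2: v_2(a)=4, v_2(b)=0; units ≡ 3, 5 (mod 8); ε·ε+αω+βω = 1·0+4·1+0·1 ≡ 0  ⇒  (a,b)_2 = +1.
v=29: a=29^1·(≡3), b=29^0·(≡9) mod 29; (3|29)=-1, (9|29)=+1; (−1)^{1·0·14}·(-1)^0·(+1)^1 = +1.
v=∞: 4147 > 0 and 589 > 0  ⇒  (a,b)_∞ = +1.
v=11: a=11^-1·(≡3), b=11^0·(≡6) mod 11; (3|11)=+1, (6|11)=-1; (−1)^{-1·0·5}·(+1)^0·(-1)^-1 = -1.
|Ram(4147, 589)| = 2, even; anisotropic at {11, 31}.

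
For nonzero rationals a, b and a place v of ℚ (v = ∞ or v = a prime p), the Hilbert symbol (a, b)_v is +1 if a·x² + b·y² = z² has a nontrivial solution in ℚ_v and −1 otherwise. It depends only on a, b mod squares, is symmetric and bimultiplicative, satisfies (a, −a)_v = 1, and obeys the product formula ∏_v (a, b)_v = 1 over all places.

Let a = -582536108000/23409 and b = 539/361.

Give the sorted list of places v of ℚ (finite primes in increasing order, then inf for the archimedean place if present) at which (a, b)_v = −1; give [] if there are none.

(a, b) ≡ (-2030, 11) mod (ℚ^×)²; places V = {2, 3, 5, 7, 11, 17, 19, 29, ∞}.
(a,b)_11: α=4, u≡1; β=1, v≡3 (mod 11); (1|11)=+1, (3|11)=+1; sign (−1)^0·+1^1·+1^4 = +1.
(a,b)_29: α=1, u≡26; β=0, v≡8 (mod 29); (26|29)=-1, (8|29)=-1; sign (−1)^0·-1^0·-1^1 = -1.
(a,b)_3: α=-4, u≡1; β=0, v≡2 (mod 3); (1|3)=+1, (2|3)=-1; sign (−1)^0·+1^0·-1^-4 = +1.
(a,b)_19: α=0, u≡2; β=-2, v≡7 (mod 19); (2|19)=-1, (7|19)=+1; sign (−1)^0·-1^-2·+1^0 = +1.
(a,b)_∞: sgn(-2030)=−, sgn(11)=+, so +1.
(a,b)_7: α=3, u≡2; β=2, v≡1 (mod 7); (2|7)=+1, (1|7)=+1; sign (−1)^0·+1^2·+1^3 = +1.
(a,b)_2: α=5, β=0; u≡1, v≡3 (mod 8); ε(u)ε(v)=0·1, αω(v)=5·1, βω(u)=0·0; sum ≡ 1  ⇒  -1.
(a,b)_5: α=3, u≡4; β=0, v≡4 (mod 5); (4|5)=+1, (4|5)=+1; sign (−1)^0·+1^0·+1^3 = +1.
(a,b)_17: α=-2, u≡10; β=0, v≡3 (mod 17); (10|17)=-1, (3|17)=-1; sign (−1)^0·-1^0·-1^-2 = +1.
Ram(-2030, 11) = {2, 29}; no ℚ_2-point on the conic.

[2, 29]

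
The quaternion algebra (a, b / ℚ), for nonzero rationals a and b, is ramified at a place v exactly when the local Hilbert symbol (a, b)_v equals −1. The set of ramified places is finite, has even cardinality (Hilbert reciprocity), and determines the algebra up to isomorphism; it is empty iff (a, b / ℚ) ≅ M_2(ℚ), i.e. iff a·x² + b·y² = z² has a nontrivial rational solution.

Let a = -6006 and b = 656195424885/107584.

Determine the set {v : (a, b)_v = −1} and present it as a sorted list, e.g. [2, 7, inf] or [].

[2, 11]

Mod squares: a ≡ -6006, b ≡ 165. Check v ∈ {∞, 2, 3, 5, 7, 11, 13, 41}.
v=41: a=41^0·(≡21), b=41^-2·(≡10) mod 41; (21|41)=+1, (10|41)=+1; (−1)^{0·-2·20}·(+1)^-2·(+1)^0 = +1.
v=13: a=13^1·(≡6), b=13^2·(≡4) mod 13; (6|13)=-1, (4|13)=+1; (−1)^{1·2·6}·(-1)^2·(+1)^1 = +1.
v=7: a=7^1·(≡3), b=7^4·(≡4) mod 7; (3|7)=-1, (4|7)=+1; (−1)^{1·4·3}·(-1)^4·(+1)^1 = +1.
v=3: a=3^1·(≡2), b=3^5·(≡1) mod 3; (2|3)=-1, (1|3)=+1; (−1)^{1·5·1}·(-1)^5·(+1)^1 = +1.
v=2: v_2(a)=1, v_2(b)=-6; units ≡ 5, 5 (mod 8); ε·ε+αω+βω = 0·0+1·1+-6·1 ≡ 1  ⇒  (a,b)_2 = -1.
v=5: a=5^0·(≡4), b=5^1·(≡3) mod 5; (4|5)=+1, (3|5)=-1; (−1)^{0·1·2}·(+1)^1·(-1)^0 = +1.
v=∞: -6006 < 0 and 165 > 0  ⇒  (a,b)_∞ = +1.
v=11: a=11^1·(≡4), b=11^3·(≡4) mod 11; (4|11)=+1, (4|11)=+1; (−1)^{1·3·5}·(+1)^3·(+1)^1 = -1.
(-6006, 165 / ℚ) ramifies at {2, 11}: a division algebra.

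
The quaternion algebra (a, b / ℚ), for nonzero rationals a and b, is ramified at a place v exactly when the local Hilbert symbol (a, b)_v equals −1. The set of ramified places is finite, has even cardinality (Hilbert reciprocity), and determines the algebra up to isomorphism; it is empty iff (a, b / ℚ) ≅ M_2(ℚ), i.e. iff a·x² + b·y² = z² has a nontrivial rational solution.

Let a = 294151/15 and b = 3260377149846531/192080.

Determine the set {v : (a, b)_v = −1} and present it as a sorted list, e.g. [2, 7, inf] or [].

Mod squares: a ≡ 36465, b ≡ 255. Check v ∈ {∞, 2, 3, 5, 7, 11, 13, 17, 23}.
v=17: a=17^1·(≡10), b=17^3·(≡9) mod 17; (10|17)=-1, (9|17)=+1; (−1)^{1·3·8}·(-1)^3·(+1)^1 = -1.
v=2: v_2(a)=0, v_2(b)=-4; units ≡ 1, 7 (mod 8); ε·ε+αω+βω = 0·1+0·0+-4·0 ≡ 0  ⇒  (a,b)_2 = +1.
v=11: a=11^3·(≡3), b=11^4·(≡8) mod 11; (3|11)=+1, (8|11)=-1; (−1)^{3·4·5}·(+1)^4·(-1)^3 = -1.
v=13: a=13^1·(≡10), b=13^4·(≡2) mod 13; (10|13)=+1, (2|13)=-1; (−1)^{1·4·6}·(+1)^4·(-1)^1 = -1.
v=7: a=7^0·(≡4), b=7^-4·(≡5) mod 7; (4|7)=+1, (5|7)=-1; (−1)^{0·-4·3}·(+1)^-4·(-1)^0 = +1.
v=23: a=23^0·(≡11), b=23^2·(≡1) mod 23; (11|23)=-1, (1|23)=+1; (−1)^{0·2·11}·(-1)^2·(+1)^0 = +1.
v=5: a=5^-1·(≡2), b=5^-1·(≡1) mod 5; (2|5)=-1, (1|5)=+1; (−1)^{-1·-1·2}·(-1)^-1·(+1)^-1 = -1.
v=3: a=3^-1·(≡2), b=3^1·(≡1) mod 3; (2|3)=-1, (1|3)=+1; (−1)^{-1·1·1}·(-1)^1·(+1)^-1 = +1.
v=∞: 36465 > 0 and 255 > 0  ⇒  (a,b)_∞ = +1.
Ram(36465, 255) = {5, 11, 13, 17}; no ℚ_5-point on the conic.

[5, 11, 13, 17]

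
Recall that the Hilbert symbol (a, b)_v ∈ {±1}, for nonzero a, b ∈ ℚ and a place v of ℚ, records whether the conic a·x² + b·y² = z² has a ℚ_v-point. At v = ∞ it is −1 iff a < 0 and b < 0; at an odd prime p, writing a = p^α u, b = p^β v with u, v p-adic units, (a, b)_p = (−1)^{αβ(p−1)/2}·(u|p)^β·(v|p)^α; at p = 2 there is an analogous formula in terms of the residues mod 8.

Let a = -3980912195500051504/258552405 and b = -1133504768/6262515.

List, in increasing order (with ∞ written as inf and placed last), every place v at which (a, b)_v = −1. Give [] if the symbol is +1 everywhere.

Mod squares: a ≡ -1295, b ≡ -1280755. Check v ∈ {∞, 2, 3, 5, 7, 11, 17, 23, 37, 43, 47}.
v=47: a=47^-2·(≡6), b=47^-2·(≡4) mod 47; (6|47)=+1, (4|47)=+1; (−1)^{-2·-2·23}·(+1)^-2·(+1)^-2 = +1.
v=23: a=23^2·(≡6), b=23^1·(≡11) mod 23; (6|23)=+1, (11|23)=-1; (−1)^{2·1·11}·(+1)^1·(-1)^2 = +1.
v=2: v_2(a)=4, v_2(b)=8; units ≡ 1, 5 (mod 8); ε·ε+αω+βω = 0·0+4·1+8·0 ≡ 0  ⇒  (a,b)_2 = +1.
v=7: a=7^3·(≡4), b=7^-1·(≡1) mod 7; (4|7)=+1, (1|7)=+1; (−1)^{3·-1·3}·(+1)^-1·(+1)^3 = -1.
v=11: a=11^4·(≡9), b=11^2·(≡2) mod 11; (9|11)=+1, (2|11)=-1; (−1)^{4·2·5}·(+1)^2·(-1)^4 = +1.
v=∞: -1295 < 0 and -1280755 < 0  ⇒  (a,b)_∞ = -1.
v=17: a=17^-2·(≡3), b=17^0·(≡4) mod 17; (3|17)=-1, (4|17)=+1; (−1)^{-2·0·8}·(-1)^0·(+1)^-2 = +1.
v=37: a=37^3·(≡20), b=37^1·(≡24) mod 37; (20|37)=-1, (24|37)=-1; (−1)^{3·1·18}·(-1)^1·(-1)^3 = +1.
v=5: a=5^-1·(≡1), b=5^-1·(≡4) mod 5; (1|5)=+1, (4|5)=+1; (−1)^{-1·-1·2}·(+1)^-1·(+1)^-1 = +1.
v=43: a=43^2·(≡15), b=43^1·(≡40) mod 43; (15|43)=+1, (40|43)=+1; (−1)^{2·1·21}·(+1)^1·(+1)^2 = +1.
v=3: a=3^-4·(≡1), b=3^-4·(≡2) mod 3; (1|3)=+1, (2|3)=-1; (−1)^{-4·-4·1}·(+1)^-4·(-1)^-4 = +1.
(-1295, -1280755 / ℚ) ramifies at {7, ∞}: a division algebra.

[7, inf]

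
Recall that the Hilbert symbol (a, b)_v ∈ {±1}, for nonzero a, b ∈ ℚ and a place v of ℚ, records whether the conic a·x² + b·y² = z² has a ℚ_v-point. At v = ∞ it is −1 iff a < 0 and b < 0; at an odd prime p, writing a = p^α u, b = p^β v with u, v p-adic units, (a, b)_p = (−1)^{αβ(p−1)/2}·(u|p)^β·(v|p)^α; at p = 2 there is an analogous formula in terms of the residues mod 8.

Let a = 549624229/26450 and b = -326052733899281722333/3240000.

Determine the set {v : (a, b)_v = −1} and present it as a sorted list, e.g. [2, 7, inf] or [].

[2, 19, 23, 43]

Mod squares: a ≡ 185402, b ≡ -372853. Check v ∈ {∞, 2, 3, 5, 7, 11, 13, 17, 19, 23, 29, 41, 43}.
v=7: a=7^3·(≡3), b=7^2·(≡4) mod 7; (3|7)=-1, (4|7)=+1; (−1)^{3·2·3}·(-1)^2·(+1)^3 = +1.
v=17: a=17^1·(≡9), b=17^2·(≡2) mod 17; (9|17)=+1, (2|17)=+1; (−1)^{1·2·8}·(+1)^2·(+1)^1 = +1.
v=23: a=23^-2·(≡15), b=23^1·(≡6) mod 23; (15|23)=-1, (6|23)=+1; (−1)^{-2·1·11}·(-1)^1·(+1)^-2 = -1.
v=∞: 185402 > 0 and -372853 < 0  ⇒  (a,b)_∞ = +1.
v=11: a=11^2·(≡7), b=11^2·(≡4) mod 11; (7|11)=-1, (4|11)=+1; (−1)^{2·2·5}·(-1)^2·(+1)^2 = +1.
v=2: v_2(a)=-1, v_2(b)=-6; units ≡ 5, 3 (mod 8); ε·ε+αω+βω = 0·1+-1·1+-6·1 ≡ 1  ⇒  (a,b)_2 = -1.
v=29: a=29^0·(≡9), b=29^3·(≡27) mod 29; (9|29)=+1, (27|29)=-1; (−1)^{0·3·14}·(+1)^3·(-1)^0 = +1.
v=43: a=43^0·(≡7), b=43^1·(≡36) mod 43; (7|43)=-1, (36|43)=+1; (−1)^{0·1·21}·(-1)^1·(+1)^0 = -1.
v=19: a=19^1·(≡17), b=19^2·(≡14) mod 19; (17|19)=+1, (14|19)=-1; (−1)^{1·2·9}·(+1)^2·(-1)^1 = -1.
v=3: a=3^0·(≡2), b=3^-4·(≡2) mod 3; (2|3)=-1, (2|3)=-1; (−1)^{0·-4·1}·(-1)^-4·(-1)^0 = +1.
v=13: a=13^0·(≡3), b=13^1·(≡1) mod 13; (3|13)=+1, (1|13)=+1; (−1)^{0·1·6}·(+1)^1·(+1)^0 = +1.
v=5: a=5^-2·(≡3), b=5^-4·(≡3) mod 5; (3|5)=-1, (3|5)=-1; (−1)^{-2·-4·2}·(-1)^-4·(-1)^-2 = +1.
v=41: a=41^1·(≡30), b=41^2·(≡8) mod 41; (30|41)=-1, (8|41)=+1; (−1)^{1·2·20}·(-1)^2·(+1)^1 = +1.
(185402, -372853 / ℚ) ramifies at {2, 19, 23, 43}: a division algebra.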